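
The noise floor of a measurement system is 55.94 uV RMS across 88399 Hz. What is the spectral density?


Noise spectral density = Vrms / sqrt(BW).
NSD = 55.94 / sqrt(88399)
NSD = 55.94 / 297.3197
NSD = 0.1881 uV/sqrt(Hz)

0.1881 uV/sqrt(Hz)


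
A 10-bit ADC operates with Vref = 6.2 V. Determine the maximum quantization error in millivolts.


The maximum quantization error is +/- LSB/2.
LSB = Vref / 2^n = 6.2 / 1024 = 0.00605469 V
Max error = LSB / 2 = 0.00605469 / 2 = 0.00302734 V
Max error = 3.0273 mV

3.0273 mV


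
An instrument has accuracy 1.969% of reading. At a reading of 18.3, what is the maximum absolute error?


Absolute error = (accuracy% / 100) * reading.
Error = (1.969 / 100) * 18.3
Error = 0.01969 * 18.3
Error = 0.3603

0.3603


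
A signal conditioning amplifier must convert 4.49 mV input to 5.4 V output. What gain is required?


Gain = Vout / Vin (converting to same units).
G = 5.4 V / 4.49 mV
G = 5400.0 mV / 4.49 mV
G = 1202.67

1202.67


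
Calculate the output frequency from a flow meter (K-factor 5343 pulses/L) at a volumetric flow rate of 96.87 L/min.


Frequency = K * Q / 60 (converting L/min to L/s).
f = 5343 * 96.87 / 60
f = 517576.41 / 60
f = 8626.27 Hz

8626.27 Hz


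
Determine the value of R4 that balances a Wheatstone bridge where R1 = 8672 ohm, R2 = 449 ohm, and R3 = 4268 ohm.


At balance: R1*R4 = R2*R3, so R4 = R2*R3/R1.
R4 = 449 * 4268 / 8672
R4 = 1916332 / 8672
R4 = 220.98 ohm

220.98 ohm


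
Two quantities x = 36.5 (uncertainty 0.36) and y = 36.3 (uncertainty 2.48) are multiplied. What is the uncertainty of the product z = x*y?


For a product z = x*y, the relative uncertainty is:
uz/z = sqrt((ux/x)^2 + (uy/y)^2)
Relative uncertainties: ux/x = 0.36/36.5 = 0.009863
uy/y = 2.48/36.3 = 0.06832
z = 36.5 * 36.3 = 1324.9
uz = 1324.9 * sqrt(0.009863^2 + 0.06832^2) = 91.458

91.458


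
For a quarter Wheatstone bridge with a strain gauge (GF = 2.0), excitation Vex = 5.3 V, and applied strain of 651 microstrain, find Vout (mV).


Quarter bridge output: Vout = (GF * epsilon * Vex) / 4.
Vout = (2.0 * 651e-6 * 5.3) / 4
Vout = 0.0069006 / 4 V
Vout = 0.00172515 V = 1.7251 mV

1.7251 mV


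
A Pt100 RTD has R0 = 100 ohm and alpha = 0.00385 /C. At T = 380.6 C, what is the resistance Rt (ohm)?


The RTD equation: Rt = R0 * (1 + alpha * T).
Rt = 100 * (1 + 0.00385 * 380.6)
Rt = 100 * (1 + 1.46531)
Rt = 100 * 2.46531
Rt = 246.531 ohm

246.531 ohm


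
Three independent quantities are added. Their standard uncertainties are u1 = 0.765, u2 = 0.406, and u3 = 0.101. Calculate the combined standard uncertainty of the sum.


For a sum of independent quantities, uc = sqrt(u1^2 + u2^2 + u3^2).
uc = sqrt(0.765^2 + 0.406^2 + 0.101^2)
uc = sqrt(0.585225 + 0.164836 + 0.010201)
uc = 0.8719

0.8719


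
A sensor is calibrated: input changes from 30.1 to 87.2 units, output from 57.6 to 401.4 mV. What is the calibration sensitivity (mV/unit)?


Sensitivity = (y2 - y1) / (x2 - x1).
S = (401.4 - 57.6) / (87.2 - 30.1)
S = 343.8 / 57.1
S = 6.021 mV/unit

6.021 mV/unit


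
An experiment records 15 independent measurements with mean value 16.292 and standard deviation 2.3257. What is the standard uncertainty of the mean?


The standard uncertainty for Type A evaluation is u = s / sqrt(n).
u = 2.3257 / sqrt(15)
u = 2.3257 / 3.873
u = 0.6005

0.6005


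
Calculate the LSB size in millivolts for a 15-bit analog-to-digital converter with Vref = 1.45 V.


The resolution (LSB) of an ADC is Vref / 2^n.
LSB = 1.45 / 2^15
LSB = 1.45 / 32768
LSB = 4.425e-05 V = 0.04425049 mV

0.04425049 mV


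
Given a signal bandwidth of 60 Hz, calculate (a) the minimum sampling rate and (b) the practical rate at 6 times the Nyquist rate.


By Nyquist theorem, fs_min = 2 * fmax.
fs_min = 2 * 60 = 120 Hz
Practical rate = 6 * fs_min = 6 * 120 = 720 Hz

fs_min = 120 Hz, fs_practical = 720 Hz


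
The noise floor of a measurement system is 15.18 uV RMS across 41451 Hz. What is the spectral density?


Noise spectral density = Vrms / sqrt(BW).
NSD = 15.18 / sqrt(41451)
NSD = 15.18 / 203.5952
NSD = 0.0746 uV/sqrt(Hz)

0.0746 uV/sqrt(Hz)


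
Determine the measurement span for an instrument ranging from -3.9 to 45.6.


Span = upper range - lower range.
Span = 45.6 - (-3.9)
Span = 49.5

49.5


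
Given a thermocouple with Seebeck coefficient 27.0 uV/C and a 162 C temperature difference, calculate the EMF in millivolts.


The thermocouple output V = sensitivity * dT.
V = 27.0 uV/C * 162 C
V = 4374.0 uV
V = 4.374 mV

4.374 mV


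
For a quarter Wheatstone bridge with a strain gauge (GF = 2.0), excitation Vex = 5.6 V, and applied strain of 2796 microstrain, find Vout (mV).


Quarter bridge output: Vout = (GF * epsilon * Vex) / 4.
Vout = (2.0 * 2796e-6 * 5.6) / 4
Vout = 0.0313152 / 4 V
Vout = 0.0078288 V = 7.8288 mV

7.8288 mV


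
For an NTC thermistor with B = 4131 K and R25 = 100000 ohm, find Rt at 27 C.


NTC thermistor equation: Rt = R25 * exp(B * (1/T - 1/T25)).
T in Kelvin: 300.15 K, T25 = 298.15 K
1/T - 1/T25 = 1/300.15 - 1/298.15 = -2.235e-05
B * (1/T - 1/T25) = 4131 * -2.235e-05 = -0.0923
Rt = 100000 * exp(-0.0923) = 91181.0 ohm

91181.0 ohm


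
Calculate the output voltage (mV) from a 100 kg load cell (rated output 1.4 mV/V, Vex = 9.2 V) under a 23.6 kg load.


Vout = rated_output * Vex * (load / capacity).
Vout = 1.4 * 9.2 * (23.6 / 100)
Vout = 1.4 * 9.2 * 0.236
Vout = 3.04 mV

3.04 mV


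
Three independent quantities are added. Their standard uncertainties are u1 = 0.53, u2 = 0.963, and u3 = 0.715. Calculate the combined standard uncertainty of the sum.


For a sum of independent quantities, uc = sqrt(u1^2 + u2^2 + u3^2).
uc = sqrt(0.53^2 + 0.963^2 + 0.715^2)
uc = sqrt(0.2809 + 0.927369 + 0.511225)
uc = 1.3113

1.3113


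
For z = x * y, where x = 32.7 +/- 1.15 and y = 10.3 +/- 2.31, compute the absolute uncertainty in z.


For a product z = x*y, the relative uncertainty is:
uz/z = sqrt((ux/x)^2 + (uy/y)^2)
Relative uncertainties: ux/x = 1.15/32.7 = 0.035168
uy/y = 2.31/10.3 = 0.224272
z = 32.7 * 10.3 = 336.8
uz = 336.8 * sqrt(0.035168^2 + 0.224272^2) = 76.46

76.46


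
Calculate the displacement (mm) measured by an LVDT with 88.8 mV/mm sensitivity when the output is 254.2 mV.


Displacement = Vout / sensitivity.
d = 254.2 / 88.8
d = 2.863 mm

2.863 mm


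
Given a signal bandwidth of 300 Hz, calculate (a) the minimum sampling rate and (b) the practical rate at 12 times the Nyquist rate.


By Nyquist theorem, fs_min = 2 * fmax.
fs_min = 2 * 300 = 600 Hz
Practical rate = 12 * fs_min = 12 * 600 = 7200 Hz

fs_min = 600 Hz, fs_practical = 7200 Hz


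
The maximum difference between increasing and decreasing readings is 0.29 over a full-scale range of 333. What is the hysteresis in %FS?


Hysteresis = (max difference / full scale) * 100%.
H = (0.29 / 333) * 100
H = 0.087 %FS

0.087 %FS


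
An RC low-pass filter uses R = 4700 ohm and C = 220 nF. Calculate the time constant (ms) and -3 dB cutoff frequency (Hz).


Time constant: tau = R * C.
tau = 4700 * 2.20e-07 = 0.001034 s
tau = 1.034 ms
Cutoff frequency: fc = 1 / (2*pi*R*C).
fc = 1 / (2*pi*0.001034) = 153.92 Hz

tau = 1.034 ms, fc = 153.92 Hz


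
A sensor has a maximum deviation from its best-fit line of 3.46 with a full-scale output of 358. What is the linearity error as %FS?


Linearity error = (max deviation / full scale) * 100%.
Linearity = (3.46 / 358) * 100
Linearity = 0.966 %FS

0.966 %FS


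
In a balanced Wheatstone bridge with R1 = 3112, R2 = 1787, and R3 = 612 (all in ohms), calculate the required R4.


At balance: R1*R4 = R2*R3, so R4 = R2*R3/R1.
R4 = 1787 * 612 / 3112
R4 = 1093644 / 3112
R4 = 351.43 ohm

351.43 ohm


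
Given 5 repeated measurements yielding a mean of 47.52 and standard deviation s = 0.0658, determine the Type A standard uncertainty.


The standard uncertainty for Type A evaluation is u = s / sqrt(n).
u = 0.0658 / sqrt(5)
u = 0.0658 / 2.2361
u = 0.0294

0.0294


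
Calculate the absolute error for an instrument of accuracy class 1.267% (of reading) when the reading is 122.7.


Absolute error = (accuracy% / 100) * reading.
Error = (1.267 / 100) * 122.7
Error = 0.01267 * 122.7
Error = 1.5546

1.5546


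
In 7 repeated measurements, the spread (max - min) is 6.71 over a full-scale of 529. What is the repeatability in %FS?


Repeatability = (spread / full scale) * 100%.
R = (6.71 / 529) * 100
R = 1.268 %FS

1.268 %FS


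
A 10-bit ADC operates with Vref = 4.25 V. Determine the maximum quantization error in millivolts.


The maximum quantization error is +/- LSB/2.
LSB = Vref / 2^n = 4.25 / 1024 = 0.00415039 V
Max error = LSB / 2 = 0.00415039 / 2 = 0.0020752 V
Max error = 2.0752 mV

2.0752 mV


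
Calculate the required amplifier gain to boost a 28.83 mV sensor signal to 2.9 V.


Gain = Vout / Vin (converting to same units).
G = 2.9 V / 28.83 mV
G = 2900.0 mV / 28.83 mV
G = 100.59

100.59


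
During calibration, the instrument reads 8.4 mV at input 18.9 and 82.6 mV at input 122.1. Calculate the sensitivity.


Sensitivity = (y2 - y1) / (x2 - x1).
S = (82.6 - 8.4) / (122.1 - 18.9)
S = 74.2 / 103.2
S = 0.719 mV/unit

0.719 mV/unit


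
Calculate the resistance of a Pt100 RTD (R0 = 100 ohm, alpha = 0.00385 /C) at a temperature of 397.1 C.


The RTD equation: Rt = R0 * (1 + alpha * T).
Rt = 100 * (1 + 0.00385 * 397.1)
Rt = 100 * (1 + 1.528835)
Rt = 100 * 2.528835
Rt = 252.883 ohm

252.883 ohm


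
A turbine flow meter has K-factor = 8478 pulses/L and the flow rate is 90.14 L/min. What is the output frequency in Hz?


Frequency = K * Q / 60 (converting L/min to L/s).
f = 8478 * 90.14 / 60
f = 764206.92 / 60
f = 12736.78 Hz

12736.78 Hz


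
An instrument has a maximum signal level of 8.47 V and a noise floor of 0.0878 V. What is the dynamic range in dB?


Dynamic range = 20 * log10(Vmax / Vnoise).
DR = 20 * log10(8.47 / 0.0878)
DR = 20 * log10(96.47)
DR = 39.69 dB

39.69 dB


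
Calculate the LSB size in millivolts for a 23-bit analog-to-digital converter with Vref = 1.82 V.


The resolution (LSB) of an ADC is Vref / 2^n.
LSB = 1.82 / 2^23
LSB = 1.82 / 8388608
LSB = 2.2e-07 V = 0.00021696 mV

0.00021696 mV


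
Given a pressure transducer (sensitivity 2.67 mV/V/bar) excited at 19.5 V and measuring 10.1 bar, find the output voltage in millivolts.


Output = sensitivity * Vex * P.
Vout = 2.67 * 19.5 * 10.1
Vout = 52.065 * 10.1
Vout = 525.86 mV

525.86 mV


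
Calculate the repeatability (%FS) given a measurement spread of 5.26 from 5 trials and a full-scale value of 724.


Repeatability = (spread / full scale) * 100%.
R = (5.26 / 724) * 100
R = 0.727 %FS

0.727 %FS


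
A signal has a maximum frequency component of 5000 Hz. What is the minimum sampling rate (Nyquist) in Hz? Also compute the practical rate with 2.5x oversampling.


By Nyquist theorem, fs_min = 2 * fmax.
fs_min = 2 * 5000 = 10000 Hz
Practical rate = 2.5 * fs_min = 2.5 * 10000 = 25000 Hz

fs_min = 10000 Hz, fs_practical = 25000 Hz


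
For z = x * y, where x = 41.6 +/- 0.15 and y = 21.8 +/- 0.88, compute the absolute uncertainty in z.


For a product z = x*y, the relative uncertainty is:
uz/z = sqrt((ux/x)^2 + (uy/y)^2)
Relative uncertainties: ux/x = 0.15/41.6 = 0.003606
uy/y = 0.88/21.8 = 0.040367
z = 41.6 * 21.8 = 906.9
uz = 906.9 * sqrt(0.003606^2 + 0.040367^2) = 36.754

36.754


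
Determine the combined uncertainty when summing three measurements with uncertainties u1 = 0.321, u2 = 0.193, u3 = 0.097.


For a sum of independent quantities, uc = sqrt(u1^2 + u2^2 + u3^2).
uc = sqrt(0.321^2 + 0.193^2 + 0.097^2)
uc = sqrt(0.103041 + 0.037249 + 0.009409)
uc = 0.3869

0.3869


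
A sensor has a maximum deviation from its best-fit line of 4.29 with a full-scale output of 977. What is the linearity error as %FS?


Linearity error = (max deviation / full scale) * 100%.
Linearity = (4.29 / 977) * 100
Linearity = 0.439 %FS

0.439 %FS


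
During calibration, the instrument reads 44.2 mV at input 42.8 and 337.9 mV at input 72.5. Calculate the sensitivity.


Sensitivity = (y2 - y1) / (x2 - x1).
S = (337.9 - 44.2) / (72.5 - 42.8)
S = 293.7 / 29.7
S = 9.8889 mV/unit

9.8889 mV/unit


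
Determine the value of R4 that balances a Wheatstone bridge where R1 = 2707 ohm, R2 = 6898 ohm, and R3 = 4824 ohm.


At balance: R1*R4 = R2*R3, so R4 = R2*R3/R1.
R4 = 6898 * 4824 / 2707
R4 = 33275952 / 2707
R4 = 12292.56 ohm

12292.56 ohm


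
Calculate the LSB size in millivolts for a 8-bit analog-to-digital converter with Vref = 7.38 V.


The resolution (LSB) of an ADC is Vref / 2^n.
LSB = 7.38 / 2^8
LSB = 7.38 / 256
LSB = 0.02882812 V = 28.828125 mV

28.828125 mV


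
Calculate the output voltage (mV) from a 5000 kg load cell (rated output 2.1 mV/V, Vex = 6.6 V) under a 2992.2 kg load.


Vout = rated_output * Vex * (load / capacity).
Vout = 2.1 * 6.6 * (2992.2 / 5000)
Vout = 2.1 * 6.6 * 0.59844
Vout = 8.294 mV

8.294 mV


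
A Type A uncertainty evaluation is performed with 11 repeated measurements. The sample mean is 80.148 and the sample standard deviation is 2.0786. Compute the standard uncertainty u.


The standard uncertainty for Type A evaluation is u = s / sqrt(n).
u = 2.0786 / sqrt(11)
u = 2.0786 / 3.3166
u = 0.6267

0.6267


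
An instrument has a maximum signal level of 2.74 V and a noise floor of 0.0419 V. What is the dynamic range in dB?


Dynamic range = 20 * log10(Vmax / Vnoise).
DR = 20 * log10(2.74 / 0.0419)
DR = 20 * log10(65.39)
DR = 36.31 dB

36.31 dB


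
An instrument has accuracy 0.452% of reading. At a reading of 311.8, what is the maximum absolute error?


Absolute error = (accuracy% / 100) * reading.
Error = (0.452 / 100) * 311.8
Error = 0.00452 * 311.8
Error = 1.4093

1.4093


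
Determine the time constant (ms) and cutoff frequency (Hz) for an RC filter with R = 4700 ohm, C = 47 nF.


Time constant: tau = R * C.
tau = 4700 * 4.70e-08 = 0.0002209 s
tau = 0.2209 ms
Cutoff frequency: fc = 1 / (2*pi*R*C).
fc = 1 / (2*pi*0.0002209) = 720.48 Hz

tau = 0.2209 ms, fc = 720.48 Hz


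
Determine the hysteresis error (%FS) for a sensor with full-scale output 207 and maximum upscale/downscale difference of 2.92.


Hysteresis = (max difference / full scale) * 100%.
H = (2.92 / 207) * 100
H = 1.411 %FS

1.411 %FS


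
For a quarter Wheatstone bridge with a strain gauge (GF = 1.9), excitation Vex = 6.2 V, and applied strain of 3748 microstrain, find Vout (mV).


Quarter bridge output: Vout = (GF * epsilon * Vex) / 4.
Vout = (1.9 * 3748e-6 * 6.2) / 4
Vout = 0.04415144 / 4 V
Vout = 0.01103786 V = 11.0379 mV

11.0379 mV


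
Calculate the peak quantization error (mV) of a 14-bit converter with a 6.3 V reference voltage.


The maximum quantization error is +/- LSB/2.
LSB = Vref / 2^n = 6.3 / 16384 = 0.00038452 V
Max error = LSB / 2 = 0.00038452 / 2 = 0.00019226 V
Max error = 0.1923 mV

0.1923 mV


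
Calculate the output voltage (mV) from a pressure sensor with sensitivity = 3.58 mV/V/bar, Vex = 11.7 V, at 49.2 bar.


Output = sensitivity * Vex * P.
Vout = 3.58 * 11.7 * 49.2
Vout = 41.886 * 49.2
Vout = 2060.79 mV

2060.79 mV


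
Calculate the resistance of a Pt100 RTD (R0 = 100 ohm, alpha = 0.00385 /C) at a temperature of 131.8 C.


The RTD equation: Rt = R0 * (1 + alpha * T).
Rt = 100 * (1 + 0.00385 * 131.8)
Rt = 100 * (1 + 0.50743)
Rt = 100 * 1.50743
Rt = 150.743 ohm

150.743 ohm


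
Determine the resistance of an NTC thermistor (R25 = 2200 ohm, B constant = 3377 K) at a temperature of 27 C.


NTC thermistor equation: Rt = R25 * exp(B * (1/T - 1/T25)).
T in Kelvin: 300.15 K, T25 = 298.15 K
1/T - 1/T25 = 1/300.15 - 1/298.15 = -2.235e-05
B * (1/T - 1/T25) = 3377 * -2.235e-05 = -0.0755
Rt = 2200 * exp(-0.0755) = 2040.1 ohm

2040.1 ohm


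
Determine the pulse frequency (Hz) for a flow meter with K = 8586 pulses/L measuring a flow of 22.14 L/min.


Frequency = K * Q / 60 (converting L/min to L/s).
f = 8586 * 22.14 / 60
f = 190094.04 / 60
f = 3168.23 Hz

3168.23 Hz


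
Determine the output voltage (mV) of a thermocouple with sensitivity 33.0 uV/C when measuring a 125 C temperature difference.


The thermocouple output V = sensitivity * dT.
V = 33.0 uV/C * 125 C
V = 4125.0 uV
V = 4.125 mV

4.125 mV


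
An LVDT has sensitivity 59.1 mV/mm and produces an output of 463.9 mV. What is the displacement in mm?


Displacement = Vout / sensitivity.
d = 463.9 / 59.1
d = 7.849 mm

7.849 mm


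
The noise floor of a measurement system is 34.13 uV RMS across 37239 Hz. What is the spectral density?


Noise spectral density = Vrms / sqrt(BW).
NSD = 34.13 / sqrt(37239)
NSD = 34.13 / 192.9741
NSD = 0.1769 uV/sqrt(Hz)

0.1769 uV/sqrt(Hz)


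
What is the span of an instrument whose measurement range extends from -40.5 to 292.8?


Span = upper range - lower range.
Span = 292.8 - (-40.5)
Span = 333.3

333.3


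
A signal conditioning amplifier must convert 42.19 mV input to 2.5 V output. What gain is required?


Gain = Vout / Vin (converting to same units).
G = 2.5 V / 42.19 mV
G = 2500.0 mV / 42.19 mV
G = 59.26

59.26


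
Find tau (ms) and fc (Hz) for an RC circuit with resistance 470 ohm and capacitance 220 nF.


Time constant: tau = R * C.
tau = 470 * 2.20e-07 = 0.0001034 s
tau = 0.1034 ms
Cutoff frequency: fc = 1 / (2*pi*R*C).
fc = 1 / (2*pi*0.0001034) = 1539.22 Hz

tau = 0.1034 ms, fc = 1539.22 Hz


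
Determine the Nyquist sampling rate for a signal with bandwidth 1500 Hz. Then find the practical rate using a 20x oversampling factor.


By Nyquist theorem, fs_min = 2 * fmax.
fs_min = 2 * 1500 = 3000 Hz
Practical rate = 20 * fs_min = 20 * 3000 = 60000 Hz

fs_min = 3000 Hz, fs_practical = 60000 Hz


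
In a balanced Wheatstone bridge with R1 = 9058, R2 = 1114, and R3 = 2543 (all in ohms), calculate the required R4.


At balance: R1*R4 = R2*R3, so R4 = R2*R3/R1.
R4 = 1114 * 2543 / 9058
R4 = 2832902 / 9058
R4 = 312.75 ohm

312.75 ohm


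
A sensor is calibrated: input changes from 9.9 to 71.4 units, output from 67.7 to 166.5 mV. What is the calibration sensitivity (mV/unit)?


Sensitivity = (y2 - y1) / (x2 - x1).
S = (166.5 - 67.7) / (71.4 - 9.9)
S = 98.8 / 61.5
S = 1.6065 mV/unit

1.6065 mV/unit


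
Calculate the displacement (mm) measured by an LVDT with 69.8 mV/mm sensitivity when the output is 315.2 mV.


Displacement = Vout / sensitivity.
d = 315.2 / 69.8
d = 4.516 mm

4.516 mm


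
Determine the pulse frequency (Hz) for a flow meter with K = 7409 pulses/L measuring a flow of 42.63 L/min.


Frequency = K * Q / 60 (converting L/min to L/s).
f = 7409 * 42.63 / 60
f = 315845.67 / 60
f = 5264.09 Hz

5264.09 Hz


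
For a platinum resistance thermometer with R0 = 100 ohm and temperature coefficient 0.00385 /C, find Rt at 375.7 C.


The RTD equation: Rt = R0 * (1 + alpha * T).
Rt = 100 * (1 + 0.00385 * 375.7)
Rt = 100 * (1 + 1.446445)
Rt = 100 * 2.446445
Rt = 244.644 ohm

244.644 ohm


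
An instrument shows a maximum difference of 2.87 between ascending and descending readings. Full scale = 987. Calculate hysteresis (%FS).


Hysteresis = (max difference / full scale) * 100%.
H = (2.87 / 987) * 100
H = 0.291 %FS

0.291 %FS


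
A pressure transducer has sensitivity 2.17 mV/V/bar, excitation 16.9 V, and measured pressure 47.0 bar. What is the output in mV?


Output = sensitivity * Vex * P.
Vout = 2.17 * 16.9 * 47.0
Vout = 36.673 * 47.0
Vout = 1723.63 mV

1723.63 mV


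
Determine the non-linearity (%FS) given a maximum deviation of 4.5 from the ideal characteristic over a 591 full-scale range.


Linearity error = (max deviation / full scale) * 100%.
Linearity = (4.5 / 591) * 100
Linearity = 0.761 %FS

0.761 %FS


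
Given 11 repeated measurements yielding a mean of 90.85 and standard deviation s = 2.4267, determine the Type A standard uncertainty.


The standard uncertainty for Type A evaluation is u = s / sqrt(n).
u = 2.4267 / sqrt(11)
u = 2.4267 / 3.3166
u = 0.7317

0.7317


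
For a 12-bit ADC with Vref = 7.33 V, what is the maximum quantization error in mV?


The maximum quantization error is +/- LSB/2.
LSB = Vref / 2^n = 7.33 / 4096 = 0.00178955 V
Max error = LSB / 2 = 0.00178955 / 2 = 0.00089478 V
Max error = 0.8948 mV

0.8948 mV


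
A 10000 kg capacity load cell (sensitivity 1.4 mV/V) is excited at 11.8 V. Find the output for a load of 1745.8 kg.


Vout = rated_output * Vex * (load / capacity).
Vout = 1.4 * 11.8 * (1745.8 / 10000)
Vout = 1.4 * 11.8 * 0.17458
Vout = 2.884 mV

2.884 mV


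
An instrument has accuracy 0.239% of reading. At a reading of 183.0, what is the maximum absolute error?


Absolute error = (accuracy% / 100) * reading.
Error = (0.239 / 100) * 183.0
Error = 0.00239 * 183.0
Error = 0.4374

0.4374


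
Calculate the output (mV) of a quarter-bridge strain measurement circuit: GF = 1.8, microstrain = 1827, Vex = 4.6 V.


Quarter bridge output: Vout = (GF * epsilon * Vex) / 4.
Vout = (1.8 * 1827e-6 * 4.6) / 4
Vout = 0.01512756 / 4 V
Vout = 0.00378189 V = 3.7819 mV

3.7819 mV


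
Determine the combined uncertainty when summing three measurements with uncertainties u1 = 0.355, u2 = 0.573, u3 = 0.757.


For a sum of independent quantities, uc = sqrt(u1^2 + u2^2 + u3^2).
uc = sqrt(0.355^2 + 0.573^2 + 0.757^2)
uc = sqrt(0.126025 + 0.328329 + 0.573049)
uc = 1.0136

1.0136


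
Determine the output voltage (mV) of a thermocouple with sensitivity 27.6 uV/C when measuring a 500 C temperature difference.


The thermocouple output V = sensitivity * dT.
V = 27.6 uV/C * 500 C
V = 13800.0 uV
V = 13.8 mV

13.8 mV


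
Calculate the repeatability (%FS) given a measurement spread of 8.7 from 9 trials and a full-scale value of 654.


Repeatability = (spread / full scale) * 100%.
R = (8.7 / 654) * 100
R = 1.33 %FS

1.33 %FS


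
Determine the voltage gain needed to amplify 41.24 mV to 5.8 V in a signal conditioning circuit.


Gain = Vout / Vin (converting to same units).
G = 5.8 V / 41.24 mV
G = 5800.0 mV / 41.24 mV
G = 140.64

140.64


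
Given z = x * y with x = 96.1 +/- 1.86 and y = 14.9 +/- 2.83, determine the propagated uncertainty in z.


For a product z = x*y, the relative uncertainty is:
uz/z = sqrt((ux/x)^2 + (uy/y)^2)
Relative uncertainties: ux/x = 1.86/96.1 = 0.019355
uy/y = 2.83/14.9 = 0.189933
z = 96.1 * 14.9 = 1431.9
uz = 1431.9 * sqrt(0.019355^2 + 0.189933^2) = 273.371

273.371


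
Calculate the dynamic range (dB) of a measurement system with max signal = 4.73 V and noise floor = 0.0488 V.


Dynamic range = 20 * log10(Vmax / Vnoise).
DR = 20 * log10(4.73 / 0.0488)
DR = 20 * log10(96.93)
DR = 39.73 dB

39.73 dB


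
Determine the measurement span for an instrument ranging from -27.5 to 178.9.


Span = upper range - lower range.
Span = 178.9 - (-27.5)
Span = 206.4

206.4


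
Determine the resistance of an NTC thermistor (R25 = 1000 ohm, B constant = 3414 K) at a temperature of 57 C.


NTC thermistor equation: Rt = R25 * exp(B * (1/T - 1/T25)).
T in Kelvin: 330.15 K, T25 = 298.15 K
1/T - 1/T25 = 1/330.15 - 1/298.15 = -0.00032509
B * (1/T - 1/T25) = 3414 * -0.00032509 = -1.1099
Rt = 1000 * exp(-1.1099) = 329.6 ohm

329.6 ohm


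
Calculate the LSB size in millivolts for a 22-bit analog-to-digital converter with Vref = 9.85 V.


The resolution (LSB) of an ADC is Vref / 2^n.
LSB = 9.85 / 2^22
LSB = 9.85 / 4194304
LSB = 2.35e-06 V = 0.00234842 mV

0.00234842 mV


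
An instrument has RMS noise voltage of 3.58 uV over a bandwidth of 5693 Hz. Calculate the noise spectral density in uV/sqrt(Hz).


Noise spectral density = Vrms / sqrt(BW).
NSD = 3.58 / sqrt(5693)
NSD = 3.58 / 75.452
NSD = 0.0474 uV/sqrt(Hz)

0.0474 uV/sqrt(Hz)


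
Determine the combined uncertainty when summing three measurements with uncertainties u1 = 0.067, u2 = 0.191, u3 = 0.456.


For a sum of independent quantities, uc = sqrt(u1^2 + u2^2 + u3^2).
uc = sqrt(0.067^2 + 0.191^2 + 0.456^2)
uc = sqrt(0.004489 + 0.036481 + 0.207936)
uc = 0.4989

0.4989


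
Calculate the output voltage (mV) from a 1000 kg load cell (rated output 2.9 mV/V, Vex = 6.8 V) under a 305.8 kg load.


Vout = rated_output * Vex * (load / capacity).
Vout = 2.9 * 6.8 * (305.8 / 1000)
Vout = 2.9 * 6.8 * 0.3058
Vout = 6.03 mV

6.03 mV


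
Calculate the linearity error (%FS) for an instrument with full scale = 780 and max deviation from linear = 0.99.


Linearity error = (max deviation / full scale) * 100%.
Linearity = (0.99 / 780) * 100
Linearity = 0.127 %FS

0.127 %FS


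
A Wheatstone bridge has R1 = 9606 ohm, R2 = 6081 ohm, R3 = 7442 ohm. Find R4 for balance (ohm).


At balance: R1*R4 = R2*R3, so R4 = R2*R3/R1.
R4 = 6081 * 7442 / 9606
R4 = 45254802 / 9606
R4 = 4711.1 ohm

4711.1 ohm


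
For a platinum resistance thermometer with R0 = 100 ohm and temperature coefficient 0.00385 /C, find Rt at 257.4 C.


The RTD equation: Rt = R0 * (1 + alpha * T).
Rt = 100 * (1 + 0.00385 * 257.4)
Rt = 100 * (1 + 0.99099)
Rt = 100 * 1.99099
Rt = 199.099 ohm

199.099 ohm


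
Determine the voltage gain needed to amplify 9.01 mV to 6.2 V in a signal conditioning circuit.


Gain = Vout / Vin (converting to same units).
G = 6.2 V / 9.01 mV
G = 6200.0 mV / 9.01 mV
G = 688.12

688.12


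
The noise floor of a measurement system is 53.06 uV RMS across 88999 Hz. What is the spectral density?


Noise spectral density = Vrms / sqrt(BW).
NSD = 53.06 / sqrt(88999)
NSD = 53.06 / 298.327
NSD = 0.1779 uV/sqrt(Hz)

0.1779 uV/sqrt(Hz)


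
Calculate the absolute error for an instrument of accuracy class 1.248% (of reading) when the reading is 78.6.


Absolute error = (accuracy% / 100) * reading.
Error = (1.248 / 100) * 78.6
Error = 0.01248 * 78.6
Error = 0.9809

0.9809


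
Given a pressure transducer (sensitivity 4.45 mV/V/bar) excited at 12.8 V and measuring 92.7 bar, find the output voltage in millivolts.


Output = sensitivity * Vex * P.
Vout = 4.45 * 12.8 * 92.7
Vout = 56.96 * 92.7
Vout = 5280.19 mV

5280.19 mV


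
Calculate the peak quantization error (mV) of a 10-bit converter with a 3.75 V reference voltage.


The maximum quantization error is +/- LSB/2.
LSB = Vref / 2^n = 3.75 / 1024 = 0.00366211 V
Max error = LSB / 2 = 0.00366211 / 2 = 0.00183105 V
Max error = 1.8311 mV

1.8311 mV


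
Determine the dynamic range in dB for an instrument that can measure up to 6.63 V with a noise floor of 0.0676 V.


Dynamic range = 20 * log10(Vmax / Vnoise).
DR = 20 * log10(6.63 / 0.0676)
DR = 20 * log10(98.08)
DR = 39.83 dB

39.83 dB


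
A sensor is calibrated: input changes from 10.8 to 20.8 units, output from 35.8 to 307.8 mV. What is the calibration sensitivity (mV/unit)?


Sensitivity = (y2 - y1) / (x2 - x1).
S = (307.8 - 35.8) / (20.8 - 10.8)
S = 272.0 / 10.0
S = 27.2 mV/unit

27.2 mV/unit


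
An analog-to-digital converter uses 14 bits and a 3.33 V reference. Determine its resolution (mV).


The resolution (LSB) of an ADC is Vref / 2^n.
LSB = 3.33 / 2^14
LSB = 3.33 / 16384
LSB = 0.00020325 V = 0.20324707 mV

0.20324707 mV


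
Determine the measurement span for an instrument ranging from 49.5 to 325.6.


Span = upper range - lower range.
Span = 325.6 - (49.5)
Span = 276.1

276.1


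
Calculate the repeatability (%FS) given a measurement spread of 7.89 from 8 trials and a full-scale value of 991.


Repeatability = (spread / full scale) * 100%.
R = (7.89 / 991) * 100
R = 0.796 %FS

0.796 %FS


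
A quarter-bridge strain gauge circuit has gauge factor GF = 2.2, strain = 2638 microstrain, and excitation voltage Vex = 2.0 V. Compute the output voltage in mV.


Quarter bridge output: Vout = (GF * epsilon * Vex) / 4.
Vout = (2.2 * 2638e-6 * 2.0) / 4
Vout = 0.0116072 / 4 V
Vout = 0.0029018 V = 2.9018 mV

2.9018 mV


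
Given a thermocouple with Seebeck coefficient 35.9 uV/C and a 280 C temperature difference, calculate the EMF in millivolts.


The thermocouple output V = sensitivity * dT.
V = 35.9 uV/C * 280 C
V = 10052.0 uV
V = 10.052 mV

10.052 mV


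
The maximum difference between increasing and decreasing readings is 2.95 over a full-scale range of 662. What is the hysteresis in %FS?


Hysteresis = (max difference / full scale) * 100%.
H = (2.95 / 662) * 100
H = 0.446 %FS

0.446 %FS


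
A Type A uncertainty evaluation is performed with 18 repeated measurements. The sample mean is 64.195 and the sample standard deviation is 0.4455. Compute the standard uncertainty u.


The standard uncertainty for Type A evaluation is u = s / sqrt(n).
u = 0.4455 / sqrt(18)
u = 0.4455 / 4.2426
u = 0.105

0.105


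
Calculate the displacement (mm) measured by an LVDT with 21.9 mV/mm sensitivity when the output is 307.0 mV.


Displacement = Vout / sensitivity.
d = 307.0 / 21.9
d = 14.018 mm

14.018 mm


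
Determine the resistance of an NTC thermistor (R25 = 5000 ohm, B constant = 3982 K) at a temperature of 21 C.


NTC thermistor equation: Rt = R25 * exp(B * (1/T - 1/T25)).
T in Kelvin: 294.15 K, T25 = 298.15 K
1/T - 1/T25 = 1/294.15 - 1/298.15 = 4.561e-05
B * (1/T - 1/T25) = 3982 * 4.561e-05 = 0.1816
Rt = 5000 * exp(0.1816) = 5995.8 ohm

5995.8 ohm


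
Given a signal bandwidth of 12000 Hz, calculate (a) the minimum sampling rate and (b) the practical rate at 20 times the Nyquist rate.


By Nyquist theorem, fs_min = 2 * fmax.
fs_min = 2 * 12000 = 24000 Hz
Practical rate = 20 * fs_min = 20 * 24000 = 480000 Hz

fs_min = 24000 Hz, fs_practical = 480000 Hz


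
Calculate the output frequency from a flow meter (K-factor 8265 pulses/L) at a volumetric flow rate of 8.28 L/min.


Frequency = K * Q / 60 (converting L/min to L/s).
f = 8265 * 8.28 / 60
f = 68434.2 / 60
f = 1140.57 Hz

1140.57 Hz


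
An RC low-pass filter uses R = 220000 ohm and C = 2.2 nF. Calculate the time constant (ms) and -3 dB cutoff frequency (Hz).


Time constant: tau = R * C.
tau = 220000 * 2.20e-09 = 0.000484 s
tau = 0.484 ms
Cutoff frequency: fc = 1 / (2*pi*R*C).
fc = 1 / (2*pi*0.000484) = 328.83 Hz

tau = 0.484 ms, fc = 328.83 Hz


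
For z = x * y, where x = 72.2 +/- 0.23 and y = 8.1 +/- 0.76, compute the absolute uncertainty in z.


For a product z = x*y, the relative uncertainty is:
uz/z = sqrt((ux/x)^2 + (uy/y)^2)
Relative uncertainties: ux/x = 0.23/72.2 = 0.003186
uy/y = 0.76/8.1 = 0.093827
z = 72.2 * 8.1 = 584.8
uz = 584.8 * sqrt(0.003186^2 + 0.093827^2) = 54.904

54.904


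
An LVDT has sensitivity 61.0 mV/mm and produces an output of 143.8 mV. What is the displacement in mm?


Displacement = Vout / sensitivity.
d = 143.8 / 61.0
d = 2.357 mm

2.357 mm


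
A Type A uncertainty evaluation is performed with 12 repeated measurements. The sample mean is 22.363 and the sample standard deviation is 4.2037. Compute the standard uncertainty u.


The standard uncertainty for Type A evaluation is u = s / sqrt(n).
u = 4.2037 / sqrt(12)
u = 4.2037 / 3.4641
u = 1.2135

1.2135


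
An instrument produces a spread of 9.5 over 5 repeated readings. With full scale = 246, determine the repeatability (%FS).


Repeatability = (spread / full scale) * 100%.
R = (9.5 / 246) * 100
R = 3.862 %FS

3.862 %FS


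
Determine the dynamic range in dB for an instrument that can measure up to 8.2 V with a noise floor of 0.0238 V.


Dynamic range = 20 * log10(Vmax / Vnoise).
DR = 20 * log10(8.2 / 0.0238)
DR = 20 * log10(344.54)
DR = 50.74 dB

50.74 dB


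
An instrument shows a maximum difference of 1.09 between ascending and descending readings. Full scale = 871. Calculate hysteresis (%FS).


Hysteresis = (max difference / full scale) * 100%.
H = (1.09 / 871) * 100
H = 0.125 %FS

0.125 %FS


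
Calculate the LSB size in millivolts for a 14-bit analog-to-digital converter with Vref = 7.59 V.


The resolution (LSB) of an ADC is Vref / 2^n.
LSB = 7.59 / 2^14
LSB = 7.59 / 16384
LSB = 0.00046326 V = 0.46325684 mV

0.46325684 mV


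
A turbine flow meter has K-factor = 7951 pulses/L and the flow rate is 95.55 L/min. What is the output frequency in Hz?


Frequency = K * Q / 60 (converting L/min to L/s).
f = 7951 * 95.55 / 60
f = 759718.05 / 60
f = 12661.97 Hz

12661.97 Hz


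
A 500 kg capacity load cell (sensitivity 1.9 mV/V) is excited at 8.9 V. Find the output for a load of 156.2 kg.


Vout = rated_output * Vex * (load / capacity).
Vout = 1.9 * 8.9 * (156.2 / 500)
Vout = 1.9 * 8.9 * 0.3124
Vout = 5.283 mV

5.283 mV


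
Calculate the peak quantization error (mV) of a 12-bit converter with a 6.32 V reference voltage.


The maximum quantization error is +/- LSB/2.
LSB = Vref / 2^n = 6.32 / 4096 = 0.00154297 V
Max error = LSB / 2 = 0.00154297 / 2 = 0.00077148 V
Max error = 0.7715 mV

0.7715 mV


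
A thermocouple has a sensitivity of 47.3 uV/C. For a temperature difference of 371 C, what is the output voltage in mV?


The thermocouple output V = sensitivity * dT.
V = 47.3 uV/C * 371 C
V = 17548.3 uV
V = 17.548 mV

17.548 mV


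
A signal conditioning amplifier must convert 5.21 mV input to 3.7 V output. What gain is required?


Gain = Vout / Vin (converting to same units).
G = 3.7 V / 5.21 mV
G = 3700.0 mV / 5.21 mV
G = 710.17

710.17


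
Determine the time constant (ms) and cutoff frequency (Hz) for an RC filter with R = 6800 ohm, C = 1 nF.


Time constant: tau = R * C.
tau = 6800 * 1.00e-09 = 6.8e-06 s
tau = 0.0068 ms
Cutoff frequency: fc = 1 / (2*pi*R*C).
fc = 1 / (2*pi*6.8e-06) = 23405.14 Hz

tau = 0.0068 ms, fc = 23405.14 Hz


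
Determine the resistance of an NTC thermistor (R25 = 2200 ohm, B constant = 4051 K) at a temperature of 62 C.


NTC thermistor equation: Rt = R25 * exp(B * (1/T - 1/T25)).
T in Kelvin: 335.15 K, T25 = 298.15 K
1/T - 1/T25 = 1/335.15 - 1/298.15 = -0.00037028
B * (1/T - 1/T25) = 4051 * -0.00037028 = -1.5
Rt = 2200 * exp(-1.5) = 490.9 ohm

490.9 ohm


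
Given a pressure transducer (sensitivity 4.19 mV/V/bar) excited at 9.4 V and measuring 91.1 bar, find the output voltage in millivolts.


Output = sensitivity * Vex * P.
Vout = 4.19 * 9.4 * 91.1
Vout = 39.386 * 91.1
Vout = 3588.06 mV

3588.06 mV


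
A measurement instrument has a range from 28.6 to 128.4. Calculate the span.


Span = upper range - lower range.
Span = 128.4 - (28.6)
Span = 99.8

99.8


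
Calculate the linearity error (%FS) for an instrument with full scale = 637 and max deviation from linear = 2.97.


Linearity error = (max deviation / full scale) * 100%.
Linearity = (2.97 / 637) * 100
Linearity = 0.466 %FS

0.466 %FS


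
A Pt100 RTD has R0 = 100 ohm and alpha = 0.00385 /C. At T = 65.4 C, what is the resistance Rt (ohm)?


The RTD equation: Rt = R0 * (1 + alpha * T).
Rt = 100 * (1 + 0.00385 * 65.4)
Rt = 100 * (1 + 0.25179)
Rt = 100 * 1.25179
Rt = 125.179 ohm

125.179 ohm


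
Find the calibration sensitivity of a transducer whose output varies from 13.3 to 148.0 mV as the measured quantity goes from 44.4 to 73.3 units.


Sensitivity = (y2 - y1) / (x2 - x1).
S = (148.0 - 13.3) / (73.3 - 44.4)
S = 134.7 / 28.9
S = 4.6609 mV/unit

4.6609 mV/unit


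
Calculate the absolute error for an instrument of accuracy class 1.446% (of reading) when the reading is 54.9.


Absolute error = (accuracy% / 100) * reading.
Error = (1.446 / 100) * 54.9
Error = 0.01446 * 54.9
Error = 0.7939

0.7939


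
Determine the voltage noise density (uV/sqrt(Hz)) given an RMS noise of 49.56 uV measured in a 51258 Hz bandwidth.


Noise spectral density = Vrms / sqrt(BW).
NSD = 49.56 / sqrt(51258)
NSD = 49.56 / 226.4023
NSD = 0.2189 uV/sqrt(Hz)

0.2189 uV/sqrt(Hz)


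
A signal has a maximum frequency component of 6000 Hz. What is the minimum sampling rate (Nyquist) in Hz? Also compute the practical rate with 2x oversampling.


By Nyquist theorem, fs_min = 2 * fmax.
fs_min = 2 * 6000 = 12000 Hz
Practical rate = 2 * fs_min = 2 * 12000 = 24000 Hz

fs_min = 12000 Hz, fs_practical = 24000 Hz


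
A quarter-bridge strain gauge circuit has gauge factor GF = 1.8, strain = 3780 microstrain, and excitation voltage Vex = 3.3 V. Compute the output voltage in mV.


Quarter bridge output: Vout = (GF * epsilon * Vex) / 4.
Vout = (1.8 * 3780e-6 * 3.3) / 4
Vout = 0.0224532 / 4 V
Vout = 0.0056133 V = 5.6133 mV

5.6133 mV


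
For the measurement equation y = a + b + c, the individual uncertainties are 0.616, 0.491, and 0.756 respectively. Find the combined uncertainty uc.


For a sum of independent quantities, uc = sqrt(u1^2 + u2^2 + u3^2).
uc = sqrt(0.616^2 + 0.491^2 + 0.756^2)
uc = sqrt(0.379456 + 0.241081 + 0.571536)
uc = 1.0918

1.0918


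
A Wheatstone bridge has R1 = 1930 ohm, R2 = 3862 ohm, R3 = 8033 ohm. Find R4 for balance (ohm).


At balance: R1*R4 = R2*R3, so R4 = R2*R3/R1.
R4 = 3862 * 8033 / 1930
R4 = 31023446 / 1930
R4 = 16074.32 ohm

16074.32 ohm


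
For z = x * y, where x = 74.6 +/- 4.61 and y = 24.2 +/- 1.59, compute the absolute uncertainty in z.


For a product z = x*y, the relative uncertainty is:
uz/z = sqrt((ux/x)^2 + (uy/y)^2)
Relative uncertainties: ux/x = 4.61/74.6 = 0.061796
uy/y = 1.59/24.2 = 0.065702
z = 74.6 * 24.2 = 1805.3
uz = 1805.3 * sqrt(0.061796^2 + 0.065702^2) = 162.835

162.835


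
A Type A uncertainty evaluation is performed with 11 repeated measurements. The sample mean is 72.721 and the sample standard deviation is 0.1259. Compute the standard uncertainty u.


The standard uncertainty for Type A evaluation is u = s / sqrt(n).
u = 0.1259 / sqrt(11)
u = 0.1259 / 3.3166
u = 0.038

0.038


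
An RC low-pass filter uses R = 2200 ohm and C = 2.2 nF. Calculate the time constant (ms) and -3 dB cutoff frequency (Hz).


Time constant: tau = R * C.
tau = 2200 * 2.20e-09 = 4.84e-06 s
tau = 0.0048 ms
Cutoff frequency: fc = 1 / (2*pi*R*C).
fc = 1 / (2*pi*4.84e-06) = 32883.25 Hz

tau = 0.0048 ms, fc = 32883.25 Hz


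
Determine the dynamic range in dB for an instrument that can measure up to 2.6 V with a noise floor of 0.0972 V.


Dynamic range = 20 * log10(Vmax / Vnoise).
DR = 20 * log10(2.6 / 0.0972)
DR = 20 * log10(26.75)
DR = 28.55 dB

28.55 dB


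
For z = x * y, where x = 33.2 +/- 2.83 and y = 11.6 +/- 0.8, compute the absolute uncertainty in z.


For a product z = x*y, the relative uncertainty is:
uz/z = sqrt((ux/x)^2 + (uy/y)^2)
Relative uncertainties: ux/x = 2.83/33.2 = 0.085241
uy/y = 0.8/11.6 = 0.068966
z = 33.2 * 11.6 = 385.1
uz = 385.1 * sqrt(0.085241^2 + 0.068966^2) = 42.227

42.227


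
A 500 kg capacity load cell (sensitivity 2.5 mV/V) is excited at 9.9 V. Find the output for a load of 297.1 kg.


Vout = rated_output * Vex * (load / capacity).
Vout = 2.5 * 9.9 * (297.1 / 500)
Vout = 2.5 * 9.9 * 0.5942
Vout = 14.706 mV

14.706 mV


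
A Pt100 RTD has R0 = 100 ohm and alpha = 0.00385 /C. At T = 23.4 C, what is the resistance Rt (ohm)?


The RTD equation: Rt = R0 * (1 + alpha * T).
Rt = 100 * (1 + 0.00385 * 23.4)
Rt = 100 * (1 + 0.09009)
Rt = 100 * 1.09009
Rt = 109.009 ohm

109.009 ohm


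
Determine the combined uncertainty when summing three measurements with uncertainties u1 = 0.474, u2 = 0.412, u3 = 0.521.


For a sum of independent quantities, uc = sqrt(u1^2 + u2^2 + u3^2).
uc = sqrt(0.474^2 + 0.412^2 + 0.521^2)
uc = sqrt(0.224676 + 0.169744 + 0.271441)
uc = 0.816

0.816


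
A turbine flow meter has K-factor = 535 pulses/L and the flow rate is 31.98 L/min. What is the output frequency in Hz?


Frequency = K * Q / 60 (converting L/min to L/s).
f = 535 * 31.98 / 60
f = 17109.3 / 60
f = 285.15 Hz

285.15 Hz


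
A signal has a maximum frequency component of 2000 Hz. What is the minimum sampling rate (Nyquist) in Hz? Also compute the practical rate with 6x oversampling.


By Nyquist theorem, fs_min = 2 * fmax.
fs_min = 2 * 2000 = 4000 Hz
Practical rate = 6 * fs_min = 6 * 4000 = 24000 Hz

fs_min = 4000 Hz, fs_practical = 24000 Hz


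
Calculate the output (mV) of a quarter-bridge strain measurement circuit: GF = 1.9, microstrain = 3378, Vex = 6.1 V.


Quarter bridge output: Vout = (GF * epsilon * Vex) / 4.
Vout = (1.9 * 3378e-6 * 6.1) / 4
Vout = 0.03915102 / 4 V
Vout = 0.00978775 V = 9.7878 mV

9.7878 mV
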